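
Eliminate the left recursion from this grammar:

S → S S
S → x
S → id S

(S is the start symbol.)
S is directly left-recursive. The standard transformation for
  A → A α₁ | ... | A α_m | β₁ | ... | β_n
is
  A  → β₁ A' | ... | β_n A'
  A' → α₁ A' | ... | α_m A' | ε

S → x becomes S → x S'
S → id S becomes S → id S S'
S → S S becomes S' → S S'
Add S' → ε

Resulting grammar:
S → x S'
S → id S S'
S' → S S'
S' → ε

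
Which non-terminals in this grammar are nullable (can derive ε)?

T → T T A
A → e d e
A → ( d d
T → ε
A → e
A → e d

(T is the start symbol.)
ε-productions: T → ε
So T is immediately nullable.
No further non-terminal can be added: every production for the remaining non-terminals contains a terminal or a non-nullable non-terminal.
Nullable = { 'T' }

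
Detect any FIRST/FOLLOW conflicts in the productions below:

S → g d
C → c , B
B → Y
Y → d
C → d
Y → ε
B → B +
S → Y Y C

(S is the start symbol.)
Yes. B → B '+' with FOLLOW(B) on { '+' }; Y → d with FOLLOW(Y) on { 'd' }

A FIRST/FOLLOW conflict occurs when a non-terminal N has a nullable alternative N → β (β ⇒* ε) and another alternative N → α with FIRST(α) ∩ FOLLOW(N) ≠ ∅: on such a lookahead the parser cannot decide between expanding α and letting N vanish via β.

Nullable non-terminals: B, Y.
FIRST sets used below: FIRST(Y) = { 'd', ε }, FIRST(B) = { '+', 'd', ε }

B: nullable alternative(s) B → Y; FOLLOW(B) = { $, '+' }
  B → Y: FIRST \ {ε} = { 'd' } — this is the only nullable alternative, skip
  B → B +: FIRST \ {ε} = { '+', 'd' } — overlaps FOLLOW(B) on { '+' }: CONFLICT

Y: nullable alternative(s) Y → ε; FOLLOW(Y) = { $, '+', 'c', 'd' }
  Y → d: FIRST \ {ε} = { 'd' } — overlaps FOLLOW(Y) on { 'd' }: CONFLICT
  Y → ε: FIRST \ {ε} = { } — this is the only nullable alternative, skip

C, S have no nullable alternative, so no FIRST/FOLLOW check is needed there.

So the grammar has 2 FIRST/FOLLOW conflicts (marked CONFLICT above).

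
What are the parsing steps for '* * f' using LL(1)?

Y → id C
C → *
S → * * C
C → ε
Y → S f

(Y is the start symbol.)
Stack is shown with the top on the left.

Stack      Input    Action
--------------------------
Y $        * * f $  output Y → S f
S f $      * * f $  output S → * * C
* * C f $  * * f $  match '*'
* C f $    * f $    match '*'
C f $      f $      output C → ε
f $        f $      match 'f'
$          $        accept

The string is accepted.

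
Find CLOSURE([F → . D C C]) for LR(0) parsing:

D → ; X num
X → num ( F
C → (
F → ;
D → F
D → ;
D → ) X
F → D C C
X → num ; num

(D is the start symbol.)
{ [D → . ) X], [D → . ; X num], [D → . ;], [D → . F], [F → . ;], [F → . D C C] }

To compute CLOSURE, for each item [A → α.Bβ] where B is a non-terminal, add [B → .γ] for all productions B → γ; repeat for the newly added items until nothing changes.

Start with: [F → . D C C]
  [F → . D C C] has the dot before D: add [D → . ; X num], [D → . F], [D → . ;], [D → . ) X]
  [D → . F] has the dot before F: add [F → . ;]
No further items can be added.

CLOSURE = { [D → . ) X], [D → . ; X num], [D → . ;], [D → . F], [F → . ;], [F → . D C C] }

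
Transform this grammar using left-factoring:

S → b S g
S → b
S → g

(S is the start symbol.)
S → b S'
S' → S g
S' → ε
S → g

Left-factoring transforms A → αβ₁ | αβ₂ into A → αA' and A' → β₁ | β₂
(α is the longest common prefix among the alternatives). Repeat until
no nonterminal has two alternatives with a common prefix.

Round 1: S has alternatives sharing prefix 'b'. Introduce S': S → b S'
  Add: S' → S g
  Add: S' → ε

No remaining common prefixes — done.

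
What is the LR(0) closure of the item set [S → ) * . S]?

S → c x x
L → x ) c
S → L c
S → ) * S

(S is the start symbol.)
{ [L → . x ) c], [S → ) * . S], [S → . ) * S], [S → . L c], [S → . c x x] }

Start with: [S → ) * . S]
  [S → ) * . S] has the dot before S: add [S → . c x x], [S → . L c], [S → . ) * S]
  [S → . L c] has the dot before L: add [L → . x ) c]
No further items can be added.

CLOSURE = { [L → . x ) c], [S → ) * . S], [S → . ) * S], [S → . L c], [S → . c x x] }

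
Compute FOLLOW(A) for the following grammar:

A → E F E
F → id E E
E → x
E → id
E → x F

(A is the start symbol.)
{ $ }

A is the start symbol, so $ ∈ FOLLOW(A).
A does not occur on any right-hand side.

Taking the union: FOLLOW(A) = { $ }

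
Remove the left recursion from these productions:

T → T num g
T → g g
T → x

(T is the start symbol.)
T → g g T'
T → x T'
T' → num g T'
T' → ε

T is directly left-recursive. The standard transformation for
  A → A α₁ | ... | A α_m | β₁ | ... | β_n
is
  A  → β₁ A' | ... | β_n A'
  A' → α₁ A' | ... | α_m A' | ε

T → g g becomes T → g g T'
T → x becomes T → x T'
T → T num g becomes T' → num g T'
Add T' → ε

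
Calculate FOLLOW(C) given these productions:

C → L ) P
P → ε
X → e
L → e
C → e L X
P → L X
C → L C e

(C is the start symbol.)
{ $, 'e' }

To compute FOLLOW(C), find every occurrence of C on a right-hand side N → α C β: add FIRST(β) \ {ε}, and if β is empty or nullable also add FOLLOW(N). Iterate to a fixed point.

C is the start symbol, so $ ∈ FOLLOW(C).
In C → L C e: C is followed by e, add FIRST(e) \ {ε} = { 'e' }

Taking the union: FOLLOW(C) = { $, 'e' }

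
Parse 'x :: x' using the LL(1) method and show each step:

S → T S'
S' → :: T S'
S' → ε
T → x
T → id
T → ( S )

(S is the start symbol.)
LL(1) parsing maintains a stack (initially the start symbol over $) and the input. At each step: if the stack top is a terminal, match it against the current input token; if it is a non-terminal N, replace it with the RHS of M[N, lookahead] (the unique production whose predict set contains the lookahead).

Stack is shown with the top on the left.

Stack      Input     Action
---------------------------
S $        x :: x $  output S → T S'
T S' $     x :: x $  output T → x
x S' $     x :: x $  match 'x'
S' $       :: x $    output S' → :: T S'
:: T S' $  :: x $    match '::'
T S' $     x $       output T → x
x S' $     x $       match 'x'
S' $       $         output S' → ε
$          $         accept

The string is accepted.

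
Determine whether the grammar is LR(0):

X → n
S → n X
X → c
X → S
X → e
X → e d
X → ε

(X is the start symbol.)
Augment with X' → X and build the canonical LR(0) collection (I0 = CLOSURE({[X' → . X]}), then GOTO on every symbol after a dot until no new states appear). It has 8 states:
  I0: { [S → . n X], [X → . S], [X → . c], [X → . e d], [X → . e], [X → . n], [X → .], [X' → . X] }  — shift, reduce
  I1: { [X → S .] }  — reduce
  I2: { [X' → X .] }  — accept
  I3: { [X → c .] }  — reduce
  I4: { [X → e . d], [X → e .] }  — shift, reduce
  I5: { [S → . n X], [S → n . X], [X → . S], [X → . c], [X → . e d], [X → . e], [X → . n], [X → .], [X → n .] }  — shift, 2 reduces
  I6: { [S → n X .] }  — reduce
  I7: { [X → e d .] }  — reduce

Conflict in state I0:
  Shift-reduce conflict between [X → .] and [S → . n X]
So the grammar is NOT LR(0).

Answer: No. Shift-reduce conflict between [X → .] and [S → . n X]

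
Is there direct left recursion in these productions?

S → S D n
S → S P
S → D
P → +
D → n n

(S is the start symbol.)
Direct left recursion occurs when N → N α for some non-terminal N (the right-hand side begins with the left-hand side itself).

S → S D n: LEFT RECURSIVE (starts with S)
S → S P: LEFT RECURSIVE (starts with S)
S → D: starts with D
P → +: starts with '+'
D → n n: starts with n

The grammar has direct left recursion on: S.

Answer: Yes, S is left-recursive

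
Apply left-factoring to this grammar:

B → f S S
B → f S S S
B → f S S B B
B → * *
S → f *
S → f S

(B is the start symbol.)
B → f S S B'
B' → ε
B' → S
B' → B B
B → * *
S → f S'
S' → *
S' → S

Left-factoring transforms A → αβ₁ | αβ₂ into A → αA' and A' → β₁ | β₂
(α is the longest common prefix among the alternatives). Repeat until
no nonterminal has two alternatives with a common prefix.

Round 1: B has alternatives sharing prefix 'f S S'. Introduce B': B → f S S B'
  Add: B' → ε
  Add: B' → S
  Add: B' → B B

Round 2: S has alternatives sharing prefix 'f'. Introduce S': S → f S'
  Add: S' → *
  Add: S' → S

No remaining common prefixes — done.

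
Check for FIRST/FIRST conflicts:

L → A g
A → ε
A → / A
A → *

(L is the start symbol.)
No FIRST/FIRST conflicts.

A FIRST/FIRST conflict occurs when two productions N → α and N → β for the same non-terminal have FIRST(α) ∩ FIRST(β) ≠ ∅ (with ε ∈ FIRST of a nullable right-hand side, so two nullable alternatives also conflict).

Productions for A:
  A → ε: FIRST = { ε }
  A → / A: FIRST = { '/' }
  A → *: FIRST = { '*' }
L has only one production, so no FIRST/FIRST conflict is possible there.

All alternatives of each non-terminal have pairwise disjoint FIRST sets.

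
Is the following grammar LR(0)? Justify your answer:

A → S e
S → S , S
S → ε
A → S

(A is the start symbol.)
Augment with A' → A and build the canonical LR(0) collection (I0 = CLOSURE({[A' → . A]}), then GOTO on every symbol after a dot until no new states appear). It has 6 states:
  I0: { [A → . S e], [A → . S], [A' → . A], [S → . S , S], [S → .] }  — reduce
  I1: { [A' → A .] }  — accept
  I2: { [A → S . e], [A → S .], [S → S . , S] }  — shift, reduce
  I3: { [S → . S , S], [S → .], [S → S , . S] }  — reduce
  I4: { [A → S e .] }  — reduce
  I5: { [S → S , S .], [S → S . , S] }  — shift, reduce

Conflict in state I2:
  Shift-reduce conflict between [A → S .] and [A → S . e]
So the grammar is NOT LR(0).

Answer: No. Shift-reduce conflict between [A → S .] and [A → S . e]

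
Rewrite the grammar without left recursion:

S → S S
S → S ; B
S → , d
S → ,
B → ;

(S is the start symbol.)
S is directly left-recursive. The standard transformation for
  A → A α₁ | ... | A α_m | β₁ | ... | β_n
is
  A  → β₁ A' | ... | β_n A'
  A' → α₁ A' | ... | α_m A' | ε

S → , d becomes S → , d S'
S → , becomes S → , S'
S → S S becomes S' → S S'
S → S ; B becomes S' → ; B S'
Add S' → ε

Productions for other non-terminals are unchanged:
  B → ;

Resulting grammar:
S → , d S'
S → , S'
S' → S S'
S' → ; B S'
S' → ε
B → ;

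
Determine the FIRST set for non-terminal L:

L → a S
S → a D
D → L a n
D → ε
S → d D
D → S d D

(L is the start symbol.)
To compute FIRST(L), examine every production with L on the left-hand side, reading each right-hand side left to right until a non-nullable symbol is reached.

From L → a S:
  - a is a terminal: add 'a' and stop

Collecting: FIRST(L) = { 'a' }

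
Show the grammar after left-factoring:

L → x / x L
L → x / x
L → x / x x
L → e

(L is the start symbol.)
L → x / x L'
L' → L
L' → ε
L' → x
L → e

Left-factoring transforms A → αβ₁ | αβ₂ into A → αA' and A' → β₁ | β₂
(α is the longest common prefix among the alternatives). Repeat until
no nonterminal has two alternatives with a common prefix.

Round 1: L has alternatives sharing prefix 'x / x'. Introduce L': L → x / x L'
  Add: L' → L
  Add: L' → ε
  Add: L' → x

No remaining common prefixes — done.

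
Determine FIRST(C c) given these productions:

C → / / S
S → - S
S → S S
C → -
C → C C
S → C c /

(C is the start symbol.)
FIRST sets of the non-terminals involved (from the grammar, by fixed-point iteration):
  FIRST(C) = { '-', '/' }

To compute FIRST(C c), process the symbols left to right:
Symbol C is a non-terminal. Add FIRST(C) \ {ε} = { '-', '/' }
C is not nullable (ε ∉ FIRST(C)), so stop here.
FIRST(C c) = { '-', '/' }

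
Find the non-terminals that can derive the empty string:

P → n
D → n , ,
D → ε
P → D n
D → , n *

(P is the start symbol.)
ε-productions: D → ε
So D is immediately nullable.
No further non-terminal can be added: every production for the remaining non-terminals contains a terminal or a non-nullable non-terminal.
Nullable = { 'D' }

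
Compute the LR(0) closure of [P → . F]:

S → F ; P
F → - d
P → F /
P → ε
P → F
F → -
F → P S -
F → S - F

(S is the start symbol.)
To compute CLOSURE, for each item [A → α.Bβ] where B is a non-terminal, add [B → .γ] for all productions B → γ; repeat for the newly added items until nothing changes.

Start with: [P → . F]
  [P → . F] has the dot before F: add [F → . - d], [F → . -], [F → . P S -], [F → . S - F]
  [F → . P S -] has the dot before P: add [P → . F /], [P → .]
  [F → . S - F] has the dot before S: add [S → . F ; P]
No further items can be added.

CLOSURE = { [F → . - d], [F → . -], [F → . P S -], [F → . S - F], [P → . F /], [P → . F], [P → .], [S → . F ; P] }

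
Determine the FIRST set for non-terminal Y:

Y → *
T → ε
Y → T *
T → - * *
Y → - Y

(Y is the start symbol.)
To compute FIRST(Y), examine every production with Y on the left-hand side, reading each right-hand side left to right until a non-nullable symbol is reached.

FIRST sets of the other non-terminals involved (by the same procedure, iterated to a fixed point):
  FIRST(T) = { '-', ε }

From Y → *:
  - '*' is a terminal: add '*' and stop
From Y → T *:
  - T is a non-terminal: add FIRST(T) \ {ε} = { '-' }
    T is nullable, so continue to the next symbol
  - '*' is a terminal: add '*' and stop
From Y → - Y:
  - '-' is a terminal: add '-' and stop

Collecting: FIRST(Y) = { '*', '-' }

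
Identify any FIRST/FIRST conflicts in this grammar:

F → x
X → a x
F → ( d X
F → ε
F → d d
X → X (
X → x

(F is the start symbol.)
FIRST sets of the non-terminals at (or reachable through a nullable prefix from) the front of some alternative:
  FIRST(X) = { 'a', 'x' }

Productions for F:
  F → x: FIRST = { 'x' }
  F → ( d X: FIRST = { '(' }
  F → ε: FIRST = { ε }
  F → d d: FIRST = { 'd' }
Productions for X:
  X → a x: FIRST = { 'a' }
  X → X (: FIRST = { 'a', 'x' }
  X → x: FIRST = { 'x' }

Conflict for X: X → a x and X → X (
  Overlap: { 'a' }
Conflict for X: X → X ( and X → x
  Overlap: { 'x' }

Answer: Yes. X → a x / X → X '(' on { 'a' }; X → X '(' / X → x on { 'x' }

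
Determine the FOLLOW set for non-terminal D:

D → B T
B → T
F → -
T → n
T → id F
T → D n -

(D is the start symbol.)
To compute FOLLOW(D), find every occurrence of D on a right-hand side N → α D β: add FIRST(β) \ {ε}, and if β is empty or nullable also add FOLLOW(N). Iterate to a fixed point.

D is the start symbol, so $ ∈ FOLLOW(D).
In T → D n -: D is followed by n '-', add FIRST(n '-') \ {ε} = { 'n' }

Taking the union: FOLLOW(D) = { $, 'n' }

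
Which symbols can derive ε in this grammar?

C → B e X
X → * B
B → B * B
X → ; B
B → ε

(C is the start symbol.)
A non-terminal is nullable if it can derive ε (the empty string): either it has an ε-production, or it has a production whose right-hand side consists entirely of nullable non-terminals.

ε-productions: B → ε
So B is immediately nullable.
No further non-terminal can be added: every production for the remaining non-terminals contains a terminal or a non-nullable non-terminal.
Nullable = { 'B' }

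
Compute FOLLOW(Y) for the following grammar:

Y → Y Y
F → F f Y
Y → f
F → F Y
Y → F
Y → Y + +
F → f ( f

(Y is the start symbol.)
To compute FOLLOW(Y), find every occurrence of Y on a right-hand side N → α Y β: add FIRST(β) \ {ε}, and if β is empty or nullable also add FOLLOW(N). Iterate to a fixed point.

Y is the start symbol, so $ ∈ FOLLOW(Y).
In Y → Y Y: Y is followed by Y, add FIRST(Y) \ {ε} = { 'f' }
In Y → Y Y: Y is at the end; this adds FOLLOW(Y) to itself — nothing new
In F → F f Y: Y is at the end, add FOLLOW(F)
In F → F Y: Y is at the end, add FOLLOW(F)
In Y → Y + +: Y is followed by '+' '+', add FIRST('+' '+') \ {ε} = { '+' }

The FOLLOW sets referred to above (computed the same way, to a fixed point):
  FOLLOW(F) = { $, '+', 'f' }

Taking the union: FOLLOW(Y) = { $, '+', 'f' }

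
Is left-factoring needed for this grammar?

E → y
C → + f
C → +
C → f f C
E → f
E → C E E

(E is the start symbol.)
Left-factoring is needed when two productions for the same non-terminal
share a common prefix on the right-hand side.

Productions for E:
  E → y
  E → f
  E → C E E
Productions for C:
  C → + f
  C → +
  C → f f C

Found common prefix '+' in productions for C

Answer: Yes, C has productions with common prefix '+'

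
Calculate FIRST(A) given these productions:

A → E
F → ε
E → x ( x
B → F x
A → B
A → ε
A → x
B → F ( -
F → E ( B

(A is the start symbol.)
FIRST sets of the other non-terminals involved (by the same procedure, iterated to a fixed point):
  FIRST(E) = { 'x' }
  FIRST(B) = { '(', 'x' }

From A → E:
  - E is a non-terminal: add FIRST(E) \ {ε} = { 'x' }
    E is not nullable, so stop
From A → B:
  - B is a non-terminal: add FIRST(B) \ {ε} = { '(', 'x' }
    B is not nullable, so stop
From A → ε:
  - ε-production, so ε ∈ FIRST(A)
From A → x:
  - x is a terminal: add 'x' and stop

Collecting: FIRST(A) = { '(', 'x', ε }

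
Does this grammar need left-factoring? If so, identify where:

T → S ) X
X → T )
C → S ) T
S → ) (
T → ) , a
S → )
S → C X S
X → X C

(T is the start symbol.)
Left-factoring is needed when two productions for the same non-terminal
share a common prefix on the right-hand side.

Productions for T:
  T → S ) X
  T → ) , a
Productions for X:
  X → T )
  X → X C
Productions for S:
  S → ) (
  S → )
  S → C X S

Found common prefix ')' in productions for S

Answer: Yes, S has productions with common prefix ')'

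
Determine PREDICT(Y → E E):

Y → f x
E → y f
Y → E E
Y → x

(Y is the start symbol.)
{ 'y' }

PREDICT(Y → E E) = (FIRST(RHS) \ {ε}) ∪ (FOLLOW(Y) if ε ∈ FIRST(RHS), i.e. RHS ⇒* ε)
FIRST(E) = { 'y' }
FIRST(E E) = { 'y' }
ε ∉ FIRST(E E), so FOLLOW(Y) is not added.
PREDICT(Y → E E) = { 'y' }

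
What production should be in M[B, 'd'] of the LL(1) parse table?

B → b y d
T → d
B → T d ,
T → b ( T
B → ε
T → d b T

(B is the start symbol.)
To find M[B, 'd'], we find productions for B where 'd' is in the predict set (PREDICT(N → α) = (FIRST(α) \ {ε}) ∪ (FOLLOW(N) if α ⇒* ε)).

Relevant sets:
  FIRST(T) = { 'b', 'd' }
  FOLLOW(B) = { $ }

B → b y d: PREDICT = { 'b' }
B → T d ,: PREDICT = { 'b', 'd' }
  'd' is in predict set, so this production goes in M[B, 'd']
B → ε: PREDICT = { $ }

M[B, 'd'] = B → T d ,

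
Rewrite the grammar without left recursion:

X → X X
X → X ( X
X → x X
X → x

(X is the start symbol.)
X → x X X'
X → x X'
X' → X X'
X' → ( X X'
X' → ε

X is directly left-recursive. The standard transformation for
  A → A α₁ | ... | A α_m | β₁ | ... | β_n
is
  A  → β₁ A' | ... | β_n A'
  A' → α₁ A' | ... | α_m A' | ε

X → x X becomes X → x X X'
X → x becomes X → x X'
X → X X becomes X' → X X'
X → X ( X becomes X' → ( X X'
Add X' → ε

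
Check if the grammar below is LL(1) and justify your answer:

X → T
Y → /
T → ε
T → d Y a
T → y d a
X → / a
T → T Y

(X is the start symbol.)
A grammar is LL(1) if for each non-terminal N with multiple productions, the predict sets of those productions are pairwise disjoint, where PREDICT(N → α) = (FIRST(α) \ {ε}) ∪ (FOLLOW(N) if α ⇒* ε).

Relevant sets:
  FIRST(T) = { '/', 'd', 'y', ε }
  FIRST(Y) = { '/' }
  FOLLOW(X) = { $ }
  FOLLOW(T) = { $, '/' }

For X:
  PREDICT(X → T) = { $, '/', 'd', 'y' }
  PREDICT(X → '/' a) = { '/' }
For T:
  PREDICT(T → ε) = { $, '/' }
  PREDICT(T → d Y a) = { 'd' }
  PREDICT(T → y d a) = { 'y' }
  PREDICT(T → T Y) = { '/', 'd', 'y' }
Y has a single production, so nothing to check there.

Conflict found: Predict set conflict for X: { '/' }
The grammar is NOT LL(1).

Answer: No. Predict set conflict for X: { '/' }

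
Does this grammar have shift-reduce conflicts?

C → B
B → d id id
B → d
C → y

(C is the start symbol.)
A shift-reduce conflict occurs when an LR(0) state has both:
  - a complete (reduce) item [A → α .] (dot at the end), and
  - a shift item [B → β . c γ] (dot before a terminal).

Augment with C' → C and build the canonical LR(0) collection (I0 = CLOSURE({[C' → . C]}), then GOTO on every symbol after a dot until no new states appear). It has 7 states:
  I0: { [B → . d id id], [B → . d], [C → . B], [C → . y], [C' → . C] }  — shift
  I1: { [C → B .] }  — reduce
  I2: { [C' → C .] }  — accept
  I3: { [B → d . id id], [B → d .] }  — shift, reduce
  I4: { [C → y .] }  — reduce
  I5: { [B → d id . id] }  — shift
  I6: { [B → d id id .] }  — reduce

I3 contains reduce item [B → d .] and shift item [B → d . id id] — shift-reduce conflict.

Answer: Yes — I3: [B → d .] vs [B → d . id id]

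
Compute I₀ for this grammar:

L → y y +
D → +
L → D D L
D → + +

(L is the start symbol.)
First, augment the grammar with L' → L
I₀ = CLOSURE({ [L' → . L] }):
  [L' → . L] has the dot before L: add [L → . y y +], [L → . D D L]
  [L → . D D L] has the dot before D: add [D → . +], [D → . + +]
No further items can be added.

I₀ = { [D → . + +], [D → . +], [L → . D D L], [L → . y y +], [L' → . L] }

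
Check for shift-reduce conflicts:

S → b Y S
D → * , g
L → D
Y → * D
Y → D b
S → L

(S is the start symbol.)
A shift-reduce conflict occurs when an LR(0) state has both:
  - a complete (reduce) item [A → α .] (dot at the end), and
  - a shift item [B → β . c γ] (dot before a terminal).

Augment with S' → S and build the canonical LR(0) collection (I0 = CLOSURE({[S' → . S]}), then GOTO on every symbol after a dot until no new states appear). It has 14 states:
  I0: { [D → . * , g], [L → . D], [S → . L], [S → . b Y S], [S' → . S] }  — shift
  I1: { [D → * . , g] }  — shift
  I2: { [L → D .] }  — reduce
  I3: { [S → L .] }  — reduce
  I4: { [S' → S .] }  — accept
  I5: { [D → . * , g], [S → b . Y S], [Y → . * D], [Y → . D b] }  — shift
  I6: { [D → * . , g], [D → . * , g], [Y → * . D] }  — shift
  I7: { [Y → D . b] }  — shift
  I8: { [D → . * , g], [L → . D], [S → . L], [S → . b Y S], [S → b Y . S] }  — shift
  I9: { [S → b Y S .] }  — reduce
  I10: { [Y → D b .] }  — reduce
  I11: { [D → * , . g] }  — shift
  I12: { [Y → * D .] }  — reduce
  I13: { [D → * , g .] }  — reduce

No state contains both a complete item and a shift item.

Answer: No shift-reduce conflicts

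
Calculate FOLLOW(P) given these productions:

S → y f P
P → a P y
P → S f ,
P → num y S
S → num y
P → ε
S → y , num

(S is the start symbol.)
{ $, 'f', 'y' }

To compute FOLLOW(P), find every occurrence of P on a right-hand side N → α P β: add FIRST(β) \ {ε}, and if β is empty or nullable also add FOLLOW(N). Iterate to a fixed point.

In S → y f P: P is at the end, add FOLLOW(S)
In P → a P y: P is followed by y, add FIRST(y) \ {ε} = { 'y' }

The FOLLOW sets referred to above (computed the same way, to a fixed point):
  FOLLOW(S) = { $, 'f', 'y' }

Taking the union: FOLLOW(P) = { $, 'f', 'y' }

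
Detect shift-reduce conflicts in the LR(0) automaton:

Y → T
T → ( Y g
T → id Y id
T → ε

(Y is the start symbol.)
Augment with Y' → Y and build the canonical LR(0) collection (I0 = CLOSURE({[Y' → . Y]}), then GOTO on every symbol after a dot until no new states appear). It has 9 states:
  I0: { [T → . ( Y g], [T → . id Y id], [T → .], [Y → . T], [Y' → . Y] }  — shift, reduce
  I1: { [T → ( . Y g], [T → . ( Y g], [T → . id Y id], [T → .], [Y → . T] }  — shift, reduce
  I2: { [Y → T .] }  — reduce
  I3: { [Y' → Y .] }  — accept
  I4: { [T → . ( Y g], [T → . id Y id], [T → .], [T → id . Y id], [Y → . T] }  — shift, reduce
  I5: { [T → id Y . id] }  — shift
  I6: { [T → id Y id .] }  — reduce
  I7: { [T → ( Y . g] }  — shift
  I8: { [T → ( Y g .] }  — reduce

I0 contains reduce item [T → .] and shift items [T → . ( Y g], [T → . id Y id] — shift-reduce conflict.
I1 contains reduce item [T → .] and shift items [T → . ( Y g], [T → . id Y id] — shift-reduce conflict.
I4 contains reduce item [T → .] and shift items [T → . ( Y g], [T → . id Y id] — shift-reduce conflict.

Answer: Yes — I0: [T → .] vs [T → . ( Y g]; I1: [T → .] vs [T → . ( Y g]; I4: [T → .] vs [T → . ( Y g]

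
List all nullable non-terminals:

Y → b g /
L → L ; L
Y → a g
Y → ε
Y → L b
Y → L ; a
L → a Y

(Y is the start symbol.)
A non-terminal is nullable if it can derive ε (the empty string): either it has an ε-production, or it has a production whose right-hand side consists entirely of nullable non-terminals.

ε-productions: Y → ε
So Y is immediately nullable.
No further non-terminal can be added: every production for the remaining non-terminals contains a terminal or a non-nullable non-terminal.
Nullable = { 'Y' }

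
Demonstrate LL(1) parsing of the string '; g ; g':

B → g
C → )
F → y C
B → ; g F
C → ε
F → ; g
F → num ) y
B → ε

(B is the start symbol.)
Stack is shown with the top on the left.

Stack    Input      Action
--------------------------
B $      ; g ; g $  output B → ; g F
; g F $  ; g ; g $  match ';'
g F $    g ; g $    match 'g'
F $      ; g $      output F → ; g
; g $    ; g $      match ';'
g $      g $        match 'g'
$        $          accept

The string is accepted.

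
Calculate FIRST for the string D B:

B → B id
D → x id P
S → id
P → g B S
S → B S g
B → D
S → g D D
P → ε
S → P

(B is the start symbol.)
FIRST sets of the non-terminals involved (from the grammar, by fixed-point iteration):
  FIRST(D) = { 'x' }

To compute FIRST(D B), process the symbols left to right:
Symbol D is a non-terminal. Add FIRST(D) \ {ε} = { 'x' }
D is not nullable (ε ∉ FIRST(D)), so stop here.
FIRST(D B) = { 'x' }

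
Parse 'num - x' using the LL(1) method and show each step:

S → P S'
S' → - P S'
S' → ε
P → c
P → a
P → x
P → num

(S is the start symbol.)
LL(1) parsing maintains a stack (initially the start symbol over $) and the input. At each step: if the stack top is a terminal, match it against the current input token; if it is a non-terminal N, replace it with the RHS of M[N, lookahead] (the unique production whose predict set contains the lookahead).

Stack is shown with the top on the left.

Stack     Input      Action
---------------------------
S $       num - x $  output S → P S'
P S' $    num - x $  output P → num
num S' $  num - x $  match 'num'
S' $      - x $      output S' → - P S'
- P S' $  - x $      match '-'
P S' $    x $        output P → x
x S' $    x $        match 'x'
S' $      $          output S' → ε
$         $          accept

The string is accepted.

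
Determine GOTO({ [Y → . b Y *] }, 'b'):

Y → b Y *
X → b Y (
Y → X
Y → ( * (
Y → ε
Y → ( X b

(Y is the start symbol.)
GOTO(I, 'b') = CLOSURE({ [A → αX.β] : [A → α.Xβ] ∈ I, X = 'b' })

Items with dot before 'b', with the dot advanced:
  [Y → . b Y *] → [Y → b . Y *]
Closure of the advanced items:
  [Y → b . Y *] has the dot before Y: add [Y → . b Y *], [Y → . X], [Y → . ( * (], [Y → .], [Y → . ( X b]
  [Y → . X] has the dot before X: add [X → . b Y (]

GOTO = { [X → . b Y (], [Y → . ( * (], [Y → . ( X b], [Y → . X], [Y → . b Y *], [Y → .], [Y → b . Y *] }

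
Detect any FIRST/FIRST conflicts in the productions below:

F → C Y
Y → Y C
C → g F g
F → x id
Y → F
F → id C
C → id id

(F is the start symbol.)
FIRST sets of the non-terminals at (or reachable through a nullable prefix from) the front of some alternative:
  FIRST(C) = { 'g', 'id' }
  FIRST(Y) = { 'g', 'id', 'x' }
  FIRST(F) = { 'g', 'id', 'x' }

Productions for F:
  F → C Y: FIRST = { 'g', 'id' }
  F → x id: FIRST = { 'x' }
  F → id C: FIRST = { 'id' }
Productions for Y:
  Y → Y C: FIRST = { 'g', 'id', 'x' }
  Y → F: FIRST = { 'g', 'id', 'x' }
Productions for C:
  C → g F g: FIRST = { 'g' }
  C → id id: FIRST = { 'id' }

Conflict for F: F → C Y and F → id C
  Overlap: { 'id' }
Conflict for Y: Y → Y C and Y → F
  Overlap: { 'g', 'id', 'x' }

Answer: Yes. F → C Y / F → id C on { 'id' }; Y → Y C / Y → F on { 'g', 'id', 'x' }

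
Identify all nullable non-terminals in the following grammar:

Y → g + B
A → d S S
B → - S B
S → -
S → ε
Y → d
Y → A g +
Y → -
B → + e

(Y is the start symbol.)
ε-productions: S → ε
So S is immediately nullable.
No further non-terminal can be added: every production for the remaining non-terminals contains a terminal or a non-nullable non-terminal.
Nullable = { 'S' }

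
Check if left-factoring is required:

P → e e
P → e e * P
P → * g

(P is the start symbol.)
Yes, P has productions with common prefix 'e e'

Left-factoring is needed when two productions for the same non-terminal
share a common prefix on the right-hand side.

Productions for P:
  P → e e
  P → e e * P
  P → * g

Found common prefix 'e e' in productions for P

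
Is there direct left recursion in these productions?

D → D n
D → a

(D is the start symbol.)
Yes, D is left-recursive

Direct left recursion occurs when N → N α for some non-terminal N (the right-hand side begins with the left-hand side itself).

D → D n: LEFT RECURSIVE (starts with D)
D → a: starts with a

The grammar has direct left recursion on: D.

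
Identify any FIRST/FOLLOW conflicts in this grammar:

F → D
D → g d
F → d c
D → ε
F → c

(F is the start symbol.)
A FIRST/FOLLOW conflict occurs when a non-terminal N has a nullable alternative N → β (β ⇒* ε) and another alternative N → α with FIRST(α) ∩ FOLLOW(N) ≠ ∅: on such a lookahead the parser cannot decide between expanding α and letting N vanish via β.

Nullable non-terminals: D, F.
FIRST sets used below: FIRST(D) = { 'g', ε }

D: nullable alternative(s) D → ε; FOLLOW(D) = { $ }
  D → g d: FIRST \ {ε} = { 'g' } — disjoint from FOLLOW(D)
  D → ε: FIRST \ {ε} = { } — this is the only nullable alternative, skip

F: nullable alternative(s) F → D; FOLLOW(F) = { $ }
  F → D: FIRST \ {ε} = { 'g' } — this is the only nullable alternative, skip
  F → d c: FIRST \ {ε} = { 'd' } — disjoint from FOLLOW(F)
  F → c: FIRST \ {ε} = { 'c' } — disjoint from FOLLOW(F)

No FIRST/FOLLOW conflicts found.

Answer: No FIRST/FOLLOW conflicts.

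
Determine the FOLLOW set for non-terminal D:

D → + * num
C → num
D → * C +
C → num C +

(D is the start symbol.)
D is the start symbol, so $ ∈ FOLLOW(D).
D does not occur on any right-hand side.

Taking the union: FOLLOW(D) = { $ }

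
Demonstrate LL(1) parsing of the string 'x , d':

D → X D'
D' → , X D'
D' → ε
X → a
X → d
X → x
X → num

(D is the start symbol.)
LL(1) parsing maintains a stack (initially the start symbol over $) and the input. At each step: if the stack top is a terminal, match it against the current input token; if it is a non-terminal N, replace it with the RHS of M[N, lookahead] (the unique production whose predict set contains the lookahead).

Stack is shown with the top on the left.

Stack     Input    Action
-------------------------
D $       x , d $  output D → X D'
X D' $    x , d $  output X → x
x D' $    x , d $  match 'x'
D' $      , d $    output D' → , X D'
, X D' $  , d $    match ','
X D' $    d $      output X → d
d D' $    d $      match 'd'
D' $      $        output D' → ε
$         $        accept

The string is accepted.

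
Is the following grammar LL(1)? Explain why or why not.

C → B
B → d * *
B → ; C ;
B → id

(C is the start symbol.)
Yes, the grammar is LL(1).

A grammar is LL(1) if for each non-terminal N with multiple productions, the predict sets of those productions are pairwise disjoint, where PREDICT(N → α) = (FIRST(α) \ {ε}) ∪ (FOLLOW(N) if α ⇒* ε).

For B:
  PREDICT(B → d '*' '*') = { 'd' }
  PREDICT(B → ';' C ';') = { ';' }
  PREDICT(B → id) = { 'id' }
C has a single production, so nothing to check there.

All predict sets are disjoint. The grammar IS LL(1).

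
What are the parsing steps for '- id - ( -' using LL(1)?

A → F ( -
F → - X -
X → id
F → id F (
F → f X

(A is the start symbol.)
Stack is shown with the top on the left.

Stack        Input         Action
---------------------------------
A $          - id - ( - $  output A → F ( -
F ( - $      - id - ( - $  output F → - X -
- X - ( - $  - id - ( - $  match '-'
X - ( - $    id - ( - $    output X → id
id - ( - $   id - ( - $    match 'id'
- ( - $      - ( - $       match '-'
( - $        ( - $         match '('
- $          - $           match '-'
$            $             accept

The string is accepted.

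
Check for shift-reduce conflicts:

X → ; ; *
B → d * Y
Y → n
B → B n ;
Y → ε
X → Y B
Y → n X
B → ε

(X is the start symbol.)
Yes — I0: [Y → .] vs [X → . ; ; *]; I3: [B → .] vs [B → . d * Y]; I4: [Y → .] vs [X → . ; ; *]; I6: [X → Y B .] vs [B → B . n ;]; I8: [Y → .] vs [Y → . n]

A shift-reduce conflict occurs when an LR(0) state has both:
  - a complete (reduce) item [A → α .] (dot at the end), and
  - a shift item [B → β . c γ] (dot before a terminal).

Augment with X' → X and build the canonical LR(0) collection (I0 = CLOSURE({[X' → . X]}), then GOTO on every symbol after a dot until no new states appear). It has 14 states:
  I0: { [X → . ; ; *], [X → . Y B], [X' → . X], [Y → . n X], [Y → . n], [Y → .] }  — shift, reduce
  I1: { [X → ; . ; *] }  — shift
  I2: { [X' → X .] }  — accept
  I3: { [B → . B n ;], [B → . d * Y], [B → .], [X → Y . B] }  — shift, reduce
  I4: { [X → . ; ; *], [X → . Y B], [Y → . n X], [Y → . n], [Y → .], [Y → n . X], [Y → n .] }  — shift, 2 reduces
  I5: { [Y → n X .] }  — reduce
  I6: { [B → B . n ;], [X → Y B .] }  — shift, reduce
  I7: { [B → d . * Y] }  — shift
  I8: { [B → d * . Y], [Y → . n X], [Y → . n], [Y → .] }  — shift, reduce
  I9: { [B → d * Y .] }  — reduce
  I10: { [B → B n . ;] }  — shift
  I11: { [B → B n ; .] }  — reduce
  I12: { [X → ; ; . *] }  — shift
  I13: { [X → ; ; * .] }  — reduce

I0 contains reduce item [Y → .] and shift items [X → . ; ; *], [Y → . n], [Y → . n X] — shift-reduce conflict.
I3 contains reduce item [B → .] and shift item [B → . d * Y] — shift-reduce conflict.
I4 contains reduce items [Y → .], [Y → n .] and shift items [X → . ; ; *], [Y → . n], [Y → . n X] — shift-reduce conflict.
I6 contains reduce item [X → Y B .] and shift item [B → B . n ;] — shift-reduce conflict.
I8 contains reduce item [Y → .] and shift items [Y → . n], [Y → . n X] — shift-reduce conflict.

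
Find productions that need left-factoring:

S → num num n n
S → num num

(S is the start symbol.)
Left-factoring is needed when two productions for the same non-terminal
share a common prefix on the right-hand side.

Productions for S:
  S → num num n n
  S → num num

Found common prefix 'num num' in productions for S

Answer: Yes, S has productions with common prefix 'num num'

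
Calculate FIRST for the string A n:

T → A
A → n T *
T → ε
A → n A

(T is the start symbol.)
{ 'n' }

FIRST sets of the non-terminals involved (from the grammar, by fixed-point iteration):
  FIRST(A) = { 'n' }

To compute FIRST(A n), process the symbols left to right:
Symbol A is a non-terminal. Add FIRST(A) \ {ε} = { 'n' }
A is not nullable (ε ∉ FIRST(A)), so stop here.
FIRST(A n) = { 'n' }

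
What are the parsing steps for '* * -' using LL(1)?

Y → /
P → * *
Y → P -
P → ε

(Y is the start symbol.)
LL(1) parsing maintains a stack (initially the start symbol over $) and the input. At each step: if the stack top is a terminal, match it against the current input token; if it is a non-terminal N, replace it with the RHS of M[N, lookahead] (the unique production whose predict set contains the lookahead).

Stack is shown with the top on the left.

Stack    Input    Action
------------------------
Y $      * * - $  output Y → P -
P - $    * * - $  output P → * *
* * - $  * * - $  match '*'
* - $    * - $    match '*'
- $      - $      match '-'
$        $        accept

The string is accepted.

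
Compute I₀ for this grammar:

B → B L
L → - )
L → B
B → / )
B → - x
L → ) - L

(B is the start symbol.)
{ [B → . - x], [B → . / )], [B → . B L], [B' → . B] }

First, augment the grammar with B' → B
I₀ = CLOSURE({ [B' → . B] }):
  [B' → . B] has the dot before B: add [B → . B L], [B → . / )], [B → . - x]
No further items can be added.

I₀ = { [B → . - x], [B → . / )], [B → . B L], [B' → . B] }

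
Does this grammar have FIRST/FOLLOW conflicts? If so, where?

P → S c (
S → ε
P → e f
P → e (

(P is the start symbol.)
No FIRST/FOLLOW conflicts.

Nullable non-terminals: S.
S has a nullable alternative but only one production, so nothing to check.

P has no nullable alternative, so no FIRST/FOLLOW check is needed there.

No FIRST/FOLLOW conflicts found.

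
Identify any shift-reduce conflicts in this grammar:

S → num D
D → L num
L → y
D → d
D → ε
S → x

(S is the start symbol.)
Yes — I2: [D → .] vs [D → . d]

Augment with S' → S and build the canonical LR(0) collection (I0 = CLOSURE({[S' → . S]}), then GOTO on every symbol after a dot until no new states appear). It has 9 states:
  I0: { [S → . num D], [S → . x], [S' → . S] }  — shift
  I1: { [S' → S .] }  — accept
  I2: { [D → . L num], [D → . d], [D → .], [L → . y], [S → num . D] }  — shift, reduce
  I3: { [S → x .] }  — reduce
  I4: { [S → num D .] }  — reduce
  I5: { [D → L . num] }  — shift
  I6: { [D → d .] }  — reduce
  I7: { [L → y .] }  — reduce
  I8: { [D → L num .] }  — reduce

I2 contains reduce item [D → .] and shift items [D → . d], [L → . y] — shift-reduce conflict.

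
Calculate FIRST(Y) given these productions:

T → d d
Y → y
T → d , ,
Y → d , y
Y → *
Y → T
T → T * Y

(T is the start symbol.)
To compute FIRST(Y), examine every production with Y on the left-hand side, reading each right-hand side left to right until a non-nullable symbol is reached.

FIRST sets of the other non-terminals involved (by the same procedure, iterated to a fixed point):
  FIRST(T) = { 'd' }

From Y → y:
  - y is a terminal: add 'y' and stop
From Y → d , y:
  - d is a terminal: add 'd' and stop
From Y → *:
  - '*' is a terminal: add '*' and stop
From Y → T:
  - T is a non-terminal: add FIRST(T) \ {ε} = { 'd' }
    T is not nullable, so stop

Collecting: FIRST(Y) = { '*', 'd', 'y' }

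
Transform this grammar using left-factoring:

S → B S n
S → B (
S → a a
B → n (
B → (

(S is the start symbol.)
Left-factoring transforms A → αβ₁ | αβ₂ into A → αA' and A' → β₁ | β₂
(α is the longest common prefix among the alternatives). Repeat until
no nonterminal has two alternatives with a common prefix.

Round 1: S has alternatives sharing prefix 'B'. Introduce S': S → B S'
  Add: S' → S n
  Add: S' → (

No remaining common prefixes — done.

Resulting grammar:
S → B S'
S' → S n
S' → (
S → a a
B → n (
B → (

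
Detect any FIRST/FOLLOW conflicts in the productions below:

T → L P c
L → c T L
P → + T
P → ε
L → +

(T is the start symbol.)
No FIRST/FOLLOW conflicts.

A FIRST/FOLLOW conflict occurs when a non-terminal N has a nullable alternative N → β (β ⇒* ε) and another alternative N → α with FIRST(α) ∩ FOLLOW(N) ≠ ∅: on such a lookahead the parser cannot decide between expanding α and letting N vanish via β.

Nullable non-terminals: P.

P: nullable alternative(s) P → ε; FOLLOW(P) = { 'c' }
  P → + T: FIRST \ {ε} = { '+' } — disjoint from FOLLOW(P)
  P → ε: FIRST \ {ε} = { } — this is the only nullable alternative, skip

L, T have no nullable alternative, so no FIRST/FOLLOW check is needed there.

No FIRST/FOLLOW conflicts found.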